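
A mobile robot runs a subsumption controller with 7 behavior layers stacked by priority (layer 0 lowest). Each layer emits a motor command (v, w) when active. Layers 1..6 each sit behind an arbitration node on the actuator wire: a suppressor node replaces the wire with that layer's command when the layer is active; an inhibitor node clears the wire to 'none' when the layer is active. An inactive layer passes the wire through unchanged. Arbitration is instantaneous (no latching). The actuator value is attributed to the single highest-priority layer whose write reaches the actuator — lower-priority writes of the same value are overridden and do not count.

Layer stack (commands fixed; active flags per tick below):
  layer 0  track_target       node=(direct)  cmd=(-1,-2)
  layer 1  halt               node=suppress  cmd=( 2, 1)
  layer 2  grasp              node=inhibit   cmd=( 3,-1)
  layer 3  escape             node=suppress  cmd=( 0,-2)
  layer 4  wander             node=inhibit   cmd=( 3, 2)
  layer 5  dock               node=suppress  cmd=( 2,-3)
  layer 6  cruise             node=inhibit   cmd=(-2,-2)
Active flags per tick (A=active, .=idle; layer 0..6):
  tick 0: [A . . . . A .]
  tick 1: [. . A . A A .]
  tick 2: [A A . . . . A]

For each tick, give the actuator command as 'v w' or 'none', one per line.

2 -3
2 -3
none

tick 0:
  layer 0 (track_target) active — direct: (-1, -2)
  layer 1 (halt) idle — unchanged: (-1, -2)
  layer 2 (grasp) idle — unchanged: (-1, -2)
  layer 3 (escape) idle — unchanged: (-1, -2)
  layer 4 (wander) idle — unchanged: (-1, -2)
  layer 5 (dock) active — suppresses: (2, -3)
  layer 6 (cruise) idle — unchanged: (2, -3)
  → actuator (2, -3)
tick 1:
  layer 0 (track_target) idle — none
  layer 1 (halt) idle — unchanged: none
  layer 2 (grasp) active — inhibits: none
  layer 3 (escape) idle — unchanged: none
  layer 4 (wander) active — inhibits: none
  layer 5 (dock) active — suppresses: (2, -3)
  layer 6 (cruise) idle — unchanged: (2, -3)
  → actuator (2, -3)
tick 2:
  layer 0 (track_target) active — direct: (-1, -2)
  layer 1 (halt) active — suppresses: (2, 1)
  layer 2 (grasp) idle — unchanged: (2, 1)
  layer 3 (escape) idle — unchanged: (2, 1)
  layer 4 (wander) idle — unchanged: (2, 1)
  layer 5 (dock) idle — unchanged: (2, 1)
  layer 6 (cruise) active — inhibits: none
  → actuator none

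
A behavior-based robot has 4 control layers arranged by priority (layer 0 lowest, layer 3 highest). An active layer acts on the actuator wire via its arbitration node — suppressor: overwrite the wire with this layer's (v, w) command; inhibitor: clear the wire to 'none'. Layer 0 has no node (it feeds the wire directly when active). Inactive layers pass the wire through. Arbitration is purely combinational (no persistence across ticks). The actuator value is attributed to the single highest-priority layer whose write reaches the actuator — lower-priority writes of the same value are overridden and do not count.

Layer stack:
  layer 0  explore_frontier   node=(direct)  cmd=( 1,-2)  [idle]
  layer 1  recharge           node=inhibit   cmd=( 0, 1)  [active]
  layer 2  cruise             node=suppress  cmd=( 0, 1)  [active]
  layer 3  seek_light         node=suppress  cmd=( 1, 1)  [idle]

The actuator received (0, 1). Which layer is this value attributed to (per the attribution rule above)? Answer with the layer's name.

cruise

layer 0 (explore_frontier) idle — none
layer 1 (recharge) active — inhibits: none
layer 2 (cruise) active — suppresses: (0, 1)
layer 3 (seek_light) idle — unchanged: (0, 1)
→ actuator (0, 1)
last writer: layer 2 = cruise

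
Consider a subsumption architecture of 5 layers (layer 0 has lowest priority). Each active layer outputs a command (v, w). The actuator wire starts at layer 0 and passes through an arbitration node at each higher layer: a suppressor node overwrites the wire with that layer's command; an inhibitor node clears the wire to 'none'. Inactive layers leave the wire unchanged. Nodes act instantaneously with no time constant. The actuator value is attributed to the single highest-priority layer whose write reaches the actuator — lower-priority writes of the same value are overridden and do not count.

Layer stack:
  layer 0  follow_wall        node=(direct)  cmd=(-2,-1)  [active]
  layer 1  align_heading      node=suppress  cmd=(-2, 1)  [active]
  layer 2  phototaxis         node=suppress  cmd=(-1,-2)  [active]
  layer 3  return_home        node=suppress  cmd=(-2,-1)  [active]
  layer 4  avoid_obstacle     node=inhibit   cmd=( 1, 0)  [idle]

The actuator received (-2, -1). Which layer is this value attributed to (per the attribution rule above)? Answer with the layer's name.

[0] follow_wall on; wire := (-2, -1)
[1] align_heading on (suppress); wire := (-2, 1)
[2] phototaxis on (suppress); wire := (-1, -2)
[3] return_home on (suppress); wire := (-2, -1)
[4] avoid_obstacle off; pass (-2, -1)
output (-2, -1)
last writer: layer 3 = return_home

return_home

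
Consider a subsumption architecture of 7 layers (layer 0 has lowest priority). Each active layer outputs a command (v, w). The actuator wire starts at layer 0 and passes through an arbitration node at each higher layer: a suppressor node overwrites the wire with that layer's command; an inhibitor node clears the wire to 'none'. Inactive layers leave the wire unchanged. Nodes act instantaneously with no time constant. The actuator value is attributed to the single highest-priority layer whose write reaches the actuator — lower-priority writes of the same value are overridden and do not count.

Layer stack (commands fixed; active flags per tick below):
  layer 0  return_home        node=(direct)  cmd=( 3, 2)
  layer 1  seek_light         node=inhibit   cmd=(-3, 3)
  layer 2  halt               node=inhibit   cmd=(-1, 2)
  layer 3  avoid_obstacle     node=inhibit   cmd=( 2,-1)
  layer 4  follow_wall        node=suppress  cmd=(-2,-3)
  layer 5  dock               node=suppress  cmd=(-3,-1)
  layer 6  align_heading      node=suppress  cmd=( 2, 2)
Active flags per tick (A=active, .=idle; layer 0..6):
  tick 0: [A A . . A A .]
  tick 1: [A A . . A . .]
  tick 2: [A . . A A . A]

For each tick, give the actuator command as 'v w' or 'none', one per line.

-3 -1
-2 -3
2 2

tick 0:
  layer 0 (return_home) active — direct: (3, 2)
  layer 1 (seek_light) active — inhibits: none
  layer 2 (halt) idle — unchanged: none
  layer 3 (avoid_obstacle) idle — unchanged: none
  layer 4 (follow_wall) active — suppresses: (-2, -3)
  layer 5 (dock) active — suppresses: (-3, -1)
  layer 6 (align_heading) idle — unchanged: (-3, -1)
  → actuator (-3, -1)
tick 1:
  layer 0 (return_home) active — direct: (3, 2)
  layer 1 (seek_light) active — inhibits: none
  layer 2 (halt) idle — unchanged: none
  layer 3 (avoid_obstacle) idle — unchanged: none
  layer 4 (follow_wall) active — suppresses: (-2, -3)
  layer 5 (dock) idle — unchanged: (-2, -3)
  layer 6 (align_heading) idle — unchanged: (-2, -3)
  → actuator (-2, -3)
tick 2:
  layer 0 (return_home) active — direct: (3, 2)
  layer 1 (seek_light) idle — unchanged: (3, 2)
  layer 2 (halt) idle — unchanged: (3, 2)
  layer 3 (avoid_obstacle) active — inhibits: none
  layer 4 (follow_wall) active — suppresses: (-2, -3)
  layer 5 (dock) idle — unchanged: (-2, -3)
  layer 6 (align_heading) active — suppresses: (2, 2)
  → actuator (2, 2)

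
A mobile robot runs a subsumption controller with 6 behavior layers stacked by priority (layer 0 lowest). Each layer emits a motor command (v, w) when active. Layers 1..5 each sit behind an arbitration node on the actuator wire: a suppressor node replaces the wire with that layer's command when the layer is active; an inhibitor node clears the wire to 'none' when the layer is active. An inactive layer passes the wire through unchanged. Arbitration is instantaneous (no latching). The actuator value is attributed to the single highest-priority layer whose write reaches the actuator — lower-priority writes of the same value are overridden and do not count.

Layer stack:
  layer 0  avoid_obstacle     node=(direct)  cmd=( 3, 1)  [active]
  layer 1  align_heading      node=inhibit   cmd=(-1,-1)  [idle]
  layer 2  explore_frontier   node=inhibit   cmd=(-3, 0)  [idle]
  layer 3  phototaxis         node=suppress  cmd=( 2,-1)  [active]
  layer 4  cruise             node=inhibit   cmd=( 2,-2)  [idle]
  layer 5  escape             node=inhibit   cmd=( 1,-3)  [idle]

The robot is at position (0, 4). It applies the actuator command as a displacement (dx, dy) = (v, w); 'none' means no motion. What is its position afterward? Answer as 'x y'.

2 3

L0 avoid_obstacle: active, feeds wire = (3, 1)
L1 align_heading: idle → wire stays (3, 1)
L2 explore_frontier: idle → wire stays (3, 1)
L3 phototaxis: active, suppressor → wire = (2, -1)
L4 cruise: idle → wire stays (2, -1)
L5 escape: idle → wire stays (2, -1)
actuator = (2, -1)
position: (0, 4) + (2, -1) = (2, 3)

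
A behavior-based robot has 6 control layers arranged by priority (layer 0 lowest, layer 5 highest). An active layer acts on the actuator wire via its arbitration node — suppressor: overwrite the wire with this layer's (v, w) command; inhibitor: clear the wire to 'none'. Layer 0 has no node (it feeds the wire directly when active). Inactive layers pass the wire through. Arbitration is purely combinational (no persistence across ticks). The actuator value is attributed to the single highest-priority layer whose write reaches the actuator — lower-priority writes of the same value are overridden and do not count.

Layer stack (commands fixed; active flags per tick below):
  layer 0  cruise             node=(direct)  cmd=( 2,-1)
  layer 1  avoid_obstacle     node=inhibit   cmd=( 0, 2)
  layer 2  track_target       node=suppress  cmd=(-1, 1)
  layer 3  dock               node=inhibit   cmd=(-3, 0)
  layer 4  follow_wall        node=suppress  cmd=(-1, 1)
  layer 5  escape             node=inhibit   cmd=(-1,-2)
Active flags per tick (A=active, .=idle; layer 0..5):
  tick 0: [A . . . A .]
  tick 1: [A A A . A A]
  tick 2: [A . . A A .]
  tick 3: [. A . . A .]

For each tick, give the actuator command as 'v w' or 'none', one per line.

tick 0:
  [0] cruise on; wire := (2, -1)
  [1] avoid_obstacle off; pass (2, -1)
  [2] track_target off; pass (2, -1)
  [3] dock off; pass (2, -1)
  [4] follow_wall on (suppress); wire := (-1, 1)
  [5] escape off; pass (-1, 1)
  output (-1, 1)
tick 1:
  [0] cruise on; wire := (2, -1)
  [1] avoid_obstacle on (inhibit); wire := none
  [2] track_target on (suppress); wire := (-1, 1)
  [3] dock off; pass (-1, 1)
  [4] follow_wall on (suppress); wire := (-1, 1)
  [5] escape on (inhibit); wire := none
  output none
tick 2:
  [0] cruise on; wire := (2, -1)
  [1] avoid_obstacle off; pass (2, -1)
  [2] track_target off; pass (2, -1)
  [3] dock on (inhibit); wire := none
  [4] follow_wall on (suppress); wire := (-1, 1)
  [5] escape off; pass (-1, 1)
  output (-1, 1)
tick 3:
  [0] cruise off; wire := none
  [1] avoid_obstacle on (inhibit); wire := none
  [2] track_target off; pass none
  [3] dock off; pass none
  [4] follow_wall on (suppress); wire := (-1, 1)
  [5] escape off; pass (-1, 1)
  output (-1, 1)

-1 1
none
-1 1
-1 1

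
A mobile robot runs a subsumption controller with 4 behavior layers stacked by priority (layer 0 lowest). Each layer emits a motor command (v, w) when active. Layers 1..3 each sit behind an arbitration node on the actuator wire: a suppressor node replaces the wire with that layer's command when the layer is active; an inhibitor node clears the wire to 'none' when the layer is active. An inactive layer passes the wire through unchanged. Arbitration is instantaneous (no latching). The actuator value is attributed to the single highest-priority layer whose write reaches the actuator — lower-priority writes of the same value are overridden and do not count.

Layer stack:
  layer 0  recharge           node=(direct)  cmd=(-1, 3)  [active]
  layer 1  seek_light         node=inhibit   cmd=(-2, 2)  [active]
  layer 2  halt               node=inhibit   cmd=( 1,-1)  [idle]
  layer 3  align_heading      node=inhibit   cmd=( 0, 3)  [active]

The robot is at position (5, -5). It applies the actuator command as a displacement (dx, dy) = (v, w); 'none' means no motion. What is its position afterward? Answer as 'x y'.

[0] recharge on; wire := (-1, 3)
[1] seek_light on (inhibit); wire := none
[2] halt off; pass none
[3] align_heading on (inhibit); wire := none
output none
position: (5, -5) + none = (5, -5)

5 -5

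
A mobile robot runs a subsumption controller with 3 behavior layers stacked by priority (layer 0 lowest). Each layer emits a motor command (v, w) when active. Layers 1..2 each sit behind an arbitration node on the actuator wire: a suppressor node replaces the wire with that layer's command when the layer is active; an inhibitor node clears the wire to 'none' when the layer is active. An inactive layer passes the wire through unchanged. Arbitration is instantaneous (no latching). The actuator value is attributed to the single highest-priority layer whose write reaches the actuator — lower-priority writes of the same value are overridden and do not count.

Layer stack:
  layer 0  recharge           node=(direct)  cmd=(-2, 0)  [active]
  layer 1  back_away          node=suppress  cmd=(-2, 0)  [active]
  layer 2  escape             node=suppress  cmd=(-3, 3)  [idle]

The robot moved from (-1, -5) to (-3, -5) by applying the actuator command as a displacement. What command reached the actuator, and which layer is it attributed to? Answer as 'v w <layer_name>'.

displacement = (-3, -5) − (-1, -5) = (-2, 0)
layer 0 (recharge) active — direct: (-2, 0)
layer 1 (back_away) active — suppresses: (-2, 0)
layer 2 (escape) idle — unchanged: (-2, 0)
→ actuator (-2, 0) — from layer 1 (back_away)

-2 0 back_away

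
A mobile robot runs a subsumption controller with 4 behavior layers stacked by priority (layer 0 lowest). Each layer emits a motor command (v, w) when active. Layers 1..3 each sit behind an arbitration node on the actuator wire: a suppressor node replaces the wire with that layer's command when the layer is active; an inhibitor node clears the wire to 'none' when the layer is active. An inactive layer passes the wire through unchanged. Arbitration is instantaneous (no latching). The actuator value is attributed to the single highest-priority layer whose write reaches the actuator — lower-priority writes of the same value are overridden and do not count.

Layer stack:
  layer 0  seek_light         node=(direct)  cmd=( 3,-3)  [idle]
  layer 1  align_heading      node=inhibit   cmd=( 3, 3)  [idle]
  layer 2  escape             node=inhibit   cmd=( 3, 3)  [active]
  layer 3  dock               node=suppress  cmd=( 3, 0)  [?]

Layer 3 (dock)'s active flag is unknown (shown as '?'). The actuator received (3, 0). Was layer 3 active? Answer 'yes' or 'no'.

yes

If layer 3 is active=yes:
  actuator would be (3, 0)
If layer 3 is active=no:
  actuator would be none
Observed (3, 0), so layer 3 was active.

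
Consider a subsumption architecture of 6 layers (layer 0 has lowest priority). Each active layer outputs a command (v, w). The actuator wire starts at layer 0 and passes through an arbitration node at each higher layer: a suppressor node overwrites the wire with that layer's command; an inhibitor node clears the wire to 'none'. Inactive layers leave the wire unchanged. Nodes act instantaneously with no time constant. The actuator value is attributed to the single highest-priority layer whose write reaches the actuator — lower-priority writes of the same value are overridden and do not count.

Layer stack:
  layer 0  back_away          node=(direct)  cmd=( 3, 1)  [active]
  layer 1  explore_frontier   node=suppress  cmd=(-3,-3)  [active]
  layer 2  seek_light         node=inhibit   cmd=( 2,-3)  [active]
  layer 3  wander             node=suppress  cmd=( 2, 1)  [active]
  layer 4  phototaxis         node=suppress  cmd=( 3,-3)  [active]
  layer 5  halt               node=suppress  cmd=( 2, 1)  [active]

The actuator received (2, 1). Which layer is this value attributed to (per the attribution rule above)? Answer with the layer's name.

layer 0 (back_away) active — direct: (3, 1)
layer 1 (explore_frontier) active — suppresses: (-3, -3)
layer 2 (seek_light) active — inhibits: none
layer 3 (wander) active — suppresses: (2, 1)
layer 4 (phototaxis) active — suppresses: (3, -3)
layer 5 (halt) active — suppresses: (2, 1)
→ actuator (2, 1)
last writer: layer 5 = halt

halt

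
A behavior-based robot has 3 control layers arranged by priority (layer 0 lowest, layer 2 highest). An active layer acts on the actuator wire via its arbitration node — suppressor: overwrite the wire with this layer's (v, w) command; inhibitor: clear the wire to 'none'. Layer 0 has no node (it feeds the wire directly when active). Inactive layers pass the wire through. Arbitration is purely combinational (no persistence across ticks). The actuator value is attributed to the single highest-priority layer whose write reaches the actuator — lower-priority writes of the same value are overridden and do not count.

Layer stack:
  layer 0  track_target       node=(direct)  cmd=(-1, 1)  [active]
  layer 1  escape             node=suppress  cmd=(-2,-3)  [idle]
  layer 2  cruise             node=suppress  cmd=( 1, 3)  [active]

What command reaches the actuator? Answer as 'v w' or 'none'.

layer 0 (track_target) active — direct: (-1, 1)
layer 1 (escape) idle — unchanged: (-1, 1)
layer 2 (cruise) active — suppresses: (1, 3)
→ actuator (1, 3)

1 3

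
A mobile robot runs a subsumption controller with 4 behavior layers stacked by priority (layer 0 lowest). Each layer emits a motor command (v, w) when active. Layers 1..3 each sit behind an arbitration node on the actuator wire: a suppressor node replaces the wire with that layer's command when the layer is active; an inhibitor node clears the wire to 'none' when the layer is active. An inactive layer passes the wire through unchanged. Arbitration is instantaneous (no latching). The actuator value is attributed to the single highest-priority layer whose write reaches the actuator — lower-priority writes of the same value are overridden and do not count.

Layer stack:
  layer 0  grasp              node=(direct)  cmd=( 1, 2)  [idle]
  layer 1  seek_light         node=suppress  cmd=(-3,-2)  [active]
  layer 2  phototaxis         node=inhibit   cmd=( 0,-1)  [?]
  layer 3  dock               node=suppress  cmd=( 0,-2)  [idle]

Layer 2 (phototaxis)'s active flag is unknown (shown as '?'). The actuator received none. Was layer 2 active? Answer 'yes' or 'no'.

If layer 2 is active=yes:
  actuator would be none
If layer 2 is active=no:
  actuator would be (-3, -2)
Observed none, so layer 2 was active.

yes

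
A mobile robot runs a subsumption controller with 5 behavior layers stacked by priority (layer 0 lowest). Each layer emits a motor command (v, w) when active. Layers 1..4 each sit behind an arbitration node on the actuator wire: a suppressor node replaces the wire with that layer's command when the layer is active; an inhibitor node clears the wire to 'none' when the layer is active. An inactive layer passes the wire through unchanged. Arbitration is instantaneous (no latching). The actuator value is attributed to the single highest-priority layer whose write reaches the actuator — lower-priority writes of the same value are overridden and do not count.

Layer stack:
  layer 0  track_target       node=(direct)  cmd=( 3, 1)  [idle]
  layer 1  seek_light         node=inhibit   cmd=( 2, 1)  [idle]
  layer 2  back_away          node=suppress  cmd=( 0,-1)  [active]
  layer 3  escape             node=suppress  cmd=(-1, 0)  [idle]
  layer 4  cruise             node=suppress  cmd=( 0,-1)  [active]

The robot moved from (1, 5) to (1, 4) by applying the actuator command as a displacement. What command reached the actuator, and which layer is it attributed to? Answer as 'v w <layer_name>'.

0 -1 cruise

displacement = (1, 4) − (1, 5) = (0, -1)
L0 track_target: idle → wire = none
L1 seek_light: idle → wire stays none
L2 back_away: active, suppressor → wire = (0, -1)
L3 escape: idle → wire stays (0, -1)
L4 cruise: active, suppressor → wire = (0, -1)
actuator = (0, -1) — from layer 4 (cruise)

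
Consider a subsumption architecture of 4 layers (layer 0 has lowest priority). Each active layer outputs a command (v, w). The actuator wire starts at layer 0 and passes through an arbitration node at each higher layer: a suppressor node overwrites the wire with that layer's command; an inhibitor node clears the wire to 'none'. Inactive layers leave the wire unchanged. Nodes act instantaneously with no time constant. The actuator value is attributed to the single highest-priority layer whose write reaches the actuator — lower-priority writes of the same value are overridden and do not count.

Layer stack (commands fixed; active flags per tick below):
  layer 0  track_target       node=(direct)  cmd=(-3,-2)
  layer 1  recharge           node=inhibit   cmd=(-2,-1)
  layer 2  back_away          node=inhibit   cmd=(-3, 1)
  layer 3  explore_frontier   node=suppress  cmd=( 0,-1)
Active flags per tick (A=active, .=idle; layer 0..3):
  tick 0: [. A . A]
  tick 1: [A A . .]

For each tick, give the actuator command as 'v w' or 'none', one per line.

0 -1
none

tick 0:
  [0] track_target off; wire := none
  [1] recharge on (inhibit); wire := none
  [2] back_away off; pass none
  [3] explore_frontier on (suppress); wire := (0, -1)
  output (0, -1)
tick 1:
  [0] track_target on; wire := (-3, -2)
  [1] recharge on (inhibit); wire := none
  [2] back_away off; pass none
  [3] explore_frontier off; pass none
  output none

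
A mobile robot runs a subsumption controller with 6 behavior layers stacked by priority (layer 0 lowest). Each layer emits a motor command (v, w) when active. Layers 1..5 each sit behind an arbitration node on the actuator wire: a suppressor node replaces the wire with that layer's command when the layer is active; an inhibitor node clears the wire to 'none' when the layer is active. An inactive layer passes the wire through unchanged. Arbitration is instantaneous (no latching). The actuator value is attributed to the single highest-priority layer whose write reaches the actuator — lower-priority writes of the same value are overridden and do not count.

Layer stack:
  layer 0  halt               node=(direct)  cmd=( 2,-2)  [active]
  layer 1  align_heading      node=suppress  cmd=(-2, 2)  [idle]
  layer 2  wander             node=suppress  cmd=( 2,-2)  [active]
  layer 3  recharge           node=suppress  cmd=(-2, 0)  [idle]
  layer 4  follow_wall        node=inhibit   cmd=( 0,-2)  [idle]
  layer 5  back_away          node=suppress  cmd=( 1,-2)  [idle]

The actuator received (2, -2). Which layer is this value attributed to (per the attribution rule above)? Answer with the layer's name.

L0 halt: active, feeds wire = (2, -2)
L1 align_heading: idle → wire stays (2, -2)
L2 wander: active, suppressor → wire = (2, -2)
L3 recharge: idle → wire stays (2, -2)
L4 follow_wall: idle → wire stays (2, -2)
L5 back_away: idle → wire stays (2, -2)
actuator = (2, -2)
last writer: layer 2 = wander

wander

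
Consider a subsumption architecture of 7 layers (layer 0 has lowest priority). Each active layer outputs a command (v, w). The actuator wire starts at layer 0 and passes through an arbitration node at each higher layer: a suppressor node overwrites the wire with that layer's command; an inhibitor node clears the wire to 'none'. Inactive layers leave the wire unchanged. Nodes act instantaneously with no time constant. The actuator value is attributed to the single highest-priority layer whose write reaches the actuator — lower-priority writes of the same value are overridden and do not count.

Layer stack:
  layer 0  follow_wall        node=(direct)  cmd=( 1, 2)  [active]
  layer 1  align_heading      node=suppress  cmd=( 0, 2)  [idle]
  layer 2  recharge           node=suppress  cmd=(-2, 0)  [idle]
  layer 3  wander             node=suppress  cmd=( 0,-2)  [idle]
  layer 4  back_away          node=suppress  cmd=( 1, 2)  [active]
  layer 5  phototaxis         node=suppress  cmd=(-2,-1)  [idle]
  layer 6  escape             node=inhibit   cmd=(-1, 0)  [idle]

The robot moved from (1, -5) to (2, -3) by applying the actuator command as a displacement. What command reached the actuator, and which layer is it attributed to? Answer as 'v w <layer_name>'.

1 2 back_away

displacement = (2, -3) − (1, -5) = (1, 2)
L0 follow_wall: active, feeds wire = (1, 2)
L1 align_heading: idle → wire stays (1, 2)
L2 recharge: idle → wire stays (1, 2)
L3 wander: idle → wire stays (1, 2)
L4 back_away: active, suppressor → wire = (1, 2)
L5 phototaxis: idle → wire stays (1, 2)
L6 escape: idle → wire stays (1, 2)
actuator = (1, 2) — from layer 4 (back_away)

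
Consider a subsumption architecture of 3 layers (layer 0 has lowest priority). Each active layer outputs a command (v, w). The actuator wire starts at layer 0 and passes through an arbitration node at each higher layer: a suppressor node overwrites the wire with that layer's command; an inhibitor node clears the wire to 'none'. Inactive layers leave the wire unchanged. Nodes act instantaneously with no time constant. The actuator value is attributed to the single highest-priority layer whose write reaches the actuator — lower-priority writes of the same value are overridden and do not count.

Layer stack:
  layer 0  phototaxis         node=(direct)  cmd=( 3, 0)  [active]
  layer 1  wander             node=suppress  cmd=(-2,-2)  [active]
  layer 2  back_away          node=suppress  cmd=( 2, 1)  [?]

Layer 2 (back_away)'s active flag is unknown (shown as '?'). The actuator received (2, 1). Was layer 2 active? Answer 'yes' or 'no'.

yes

If layer 2 is active=yes:
  actuator would be (2, 1)
If layer 2 is active=no:
  actuator would be (-2, -2)
Observed (2, 1), so layer 2 was active.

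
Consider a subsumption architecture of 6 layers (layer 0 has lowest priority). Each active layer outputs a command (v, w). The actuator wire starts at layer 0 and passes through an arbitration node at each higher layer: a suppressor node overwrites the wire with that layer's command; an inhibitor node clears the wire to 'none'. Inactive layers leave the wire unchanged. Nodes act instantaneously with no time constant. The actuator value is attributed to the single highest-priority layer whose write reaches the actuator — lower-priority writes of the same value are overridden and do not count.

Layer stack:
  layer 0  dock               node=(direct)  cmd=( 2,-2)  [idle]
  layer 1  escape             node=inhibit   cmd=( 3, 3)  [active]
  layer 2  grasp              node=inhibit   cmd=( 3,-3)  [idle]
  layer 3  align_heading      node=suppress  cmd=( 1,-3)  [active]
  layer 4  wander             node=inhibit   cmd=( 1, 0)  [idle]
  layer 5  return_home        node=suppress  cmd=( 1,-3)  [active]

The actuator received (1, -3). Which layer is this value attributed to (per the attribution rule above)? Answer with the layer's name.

return_home

layer 0 (dock) idle — none
layer 1 (escape) active — inhibits: none
layer 2 (grasp) idle — unchanged: none
layer 3 (align_heading) active — suppresses: (1, -3)
layer 4 (wander) idle — unchanged: (1, -3)
layer 5 (return_home) active — suppresses: (1, -3)
→ actuator (1, -3)
last writer: layer 5 = return_home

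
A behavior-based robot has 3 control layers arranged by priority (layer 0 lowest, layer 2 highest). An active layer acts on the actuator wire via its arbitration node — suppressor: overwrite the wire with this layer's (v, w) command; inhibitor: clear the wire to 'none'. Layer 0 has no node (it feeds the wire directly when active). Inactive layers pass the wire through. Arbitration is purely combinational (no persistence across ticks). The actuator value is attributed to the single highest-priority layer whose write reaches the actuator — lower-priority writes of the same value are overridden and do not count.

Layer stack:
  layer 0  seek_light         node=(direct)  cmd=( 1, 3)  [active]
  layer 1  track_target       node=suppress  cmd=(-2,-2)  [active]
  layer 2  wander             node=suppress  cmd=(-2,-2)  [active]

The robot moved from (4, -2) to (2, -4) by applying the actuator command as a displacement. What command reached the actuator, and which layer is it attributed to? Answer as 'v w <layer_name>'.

-2 -2 wander

displacement = (2, -4) − (4, -2) = (-2, -2)
layer 0 (seek_light) active — direct: (1, 3)
layer 1 (track_target) active — suppresses: (-2, -2)
layer 2 (wander) active — suppresses: (-2, -2)
→ actuator (-2, -2) — from layer 2 (wander)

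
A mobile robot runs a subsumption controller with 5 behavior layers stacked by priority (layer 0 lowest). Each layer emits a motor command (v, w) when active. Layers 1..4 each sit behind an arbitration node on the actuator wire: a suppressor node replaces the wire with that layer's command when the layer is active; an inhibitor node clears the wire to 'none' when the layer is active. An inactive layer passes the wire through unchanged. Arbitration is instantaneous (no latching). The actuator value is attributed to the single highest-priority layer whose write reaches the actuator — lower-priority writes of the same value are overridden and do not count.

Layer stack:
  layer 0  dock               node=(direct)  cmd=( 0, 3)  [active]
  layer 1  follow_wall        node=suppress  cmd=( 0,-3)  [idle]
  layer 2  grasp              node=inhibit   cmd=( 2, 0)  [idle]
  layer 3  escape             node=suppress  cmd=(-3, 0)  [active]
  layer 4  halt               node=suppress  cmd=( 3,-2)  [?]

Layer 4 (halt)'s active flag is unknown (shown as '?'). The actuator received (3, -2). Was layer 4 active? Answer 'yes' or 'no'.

If layer 4 is active=yes:
  actuator would be (3, -2)
If layer 4 is active=no:
  actuator would be (-3, 0)
Observed (3, -2), so layer 4 was active.

yes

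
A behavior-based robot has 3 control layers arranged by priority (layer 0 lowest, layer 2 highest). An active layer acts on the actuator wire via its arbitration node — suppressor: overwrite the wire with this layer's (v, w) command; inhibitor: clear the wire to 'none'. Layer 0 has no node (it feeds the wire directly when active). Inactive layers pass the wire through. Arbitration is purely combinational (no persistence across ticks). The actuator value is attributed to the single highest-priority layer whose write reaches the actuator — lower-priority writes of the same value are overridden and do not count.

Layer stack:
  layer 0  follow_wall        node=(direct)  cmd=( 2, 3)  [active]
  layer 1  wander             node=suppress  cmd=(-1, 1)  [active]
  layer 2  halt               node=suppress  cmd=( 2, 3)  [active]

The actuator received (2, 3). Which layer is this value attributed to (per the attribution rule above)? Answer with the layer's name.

[0] follow_wall on; wire := (2, 3)
[1] wander on (suppress); wire := (-1, 1)
[2] halt on (suppress); wire := (2, 3)
output (2, 3)
last writer: layer 2 = halt

halt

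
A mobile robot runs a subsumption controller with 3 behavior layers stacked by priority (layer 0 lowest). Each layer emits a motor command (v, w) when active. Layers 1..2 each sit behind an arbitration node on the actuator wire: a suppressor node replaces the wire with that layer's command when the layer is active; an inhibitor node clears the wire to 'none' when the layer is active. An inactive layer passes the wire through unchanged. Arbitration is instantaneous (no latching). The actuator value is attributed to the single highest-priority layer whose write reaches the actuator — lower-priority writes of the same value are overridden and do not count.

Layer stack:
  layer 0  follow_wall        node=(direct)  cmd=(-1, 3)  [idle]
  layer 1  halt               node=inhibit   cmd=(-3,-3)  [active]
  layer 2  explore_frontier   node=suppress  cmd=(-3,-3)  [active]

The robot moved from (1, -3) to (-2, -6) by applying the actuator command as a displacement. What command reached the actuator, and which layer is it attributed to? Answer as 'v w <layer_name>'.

displacement = (-2, -6) − (1, -3) = (-3, -3)
L0 follow_wall: idle → wire = none
L1 halt: active, inhibitor → wire = none
L2 explore_frontier: active, suppressor → wire = (-3, -3)
actuator = (-3, -3) — from layer 2 (explore_frontier)

-3 -3 explore_frontier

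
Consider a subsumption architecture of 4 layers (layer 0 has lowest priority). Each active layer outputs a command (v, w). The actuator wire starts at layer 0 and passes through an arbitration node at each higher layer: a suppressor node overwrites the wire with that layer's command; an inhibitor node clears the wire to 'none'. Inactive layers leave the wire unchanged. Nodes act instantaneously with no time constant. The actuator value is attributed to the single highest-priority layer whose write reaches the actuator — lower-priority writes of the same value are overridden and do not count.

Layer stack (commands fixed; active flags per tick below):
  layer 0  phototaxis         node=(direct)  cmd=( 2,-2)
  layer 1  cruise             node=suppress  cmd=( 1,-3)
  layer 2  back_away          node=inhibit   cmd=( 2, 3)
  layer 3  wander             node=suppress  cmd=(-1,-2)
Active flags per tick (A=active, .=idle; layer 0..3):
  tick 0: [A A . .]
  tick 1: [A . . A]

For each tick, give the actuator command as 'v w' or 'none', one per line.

1 -3
-1 -2

tick 0:
  layer 0 (phototaxis) active — direct: (2, -2)
  layer 1 (cruise) active — suppresses: (1, -3)
  layer 2 (back_away) idle — unchanged: (1, -3)
  layer 3 (wander) idle — unchanged: (1, -3)
  → actuator (1, -3)
tick 1:
  layer 0 (phototaxis) active — direct: (2, -2)
  layer 1 (cruise) idle — unchanged: (2, -2)
  layer 2 (back_away) idle — unchanged: (2, -2)
  layer 3 (wander) active — suppresses: (-1, -2)
  → actuator (-1, -2)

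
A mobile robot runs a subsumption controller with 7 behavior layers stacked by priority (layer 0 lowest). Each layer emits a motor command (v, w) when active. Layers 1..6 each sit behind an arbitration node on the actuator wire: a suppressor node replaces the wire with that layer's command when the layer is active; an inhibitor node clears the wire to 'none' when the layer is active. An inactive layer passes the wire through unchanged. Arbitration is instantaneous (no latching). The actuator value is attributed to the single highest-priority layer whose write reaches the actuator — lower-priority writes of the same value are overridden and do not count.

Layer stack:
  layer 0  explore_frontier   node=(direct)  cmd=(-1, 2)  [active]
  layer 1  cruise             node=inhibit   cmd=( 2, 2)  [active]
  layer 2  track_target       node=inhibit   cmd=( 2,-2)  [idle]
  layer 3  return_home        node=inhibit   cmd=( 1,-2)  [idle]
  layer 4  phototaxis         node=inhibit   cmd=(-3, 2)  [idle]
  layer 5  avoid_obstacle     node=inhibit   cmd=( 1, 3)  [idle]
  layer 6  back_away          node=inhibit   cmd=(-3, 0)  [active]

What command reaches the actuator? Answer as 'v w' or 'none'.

L0 explore_frontier: active, feeds wire = (-1, 2)
L1 cruise: active, inhibitor → wire = none
L2 track_target: idle → wire stays none
L3 return_home: idle → wire stays none
L4 phototaxis: idle → wire stays none
L5 avoid_obstacle: idle → wire stays none
L6 back_away: active, inhibitor → wire = none
actuator = none

none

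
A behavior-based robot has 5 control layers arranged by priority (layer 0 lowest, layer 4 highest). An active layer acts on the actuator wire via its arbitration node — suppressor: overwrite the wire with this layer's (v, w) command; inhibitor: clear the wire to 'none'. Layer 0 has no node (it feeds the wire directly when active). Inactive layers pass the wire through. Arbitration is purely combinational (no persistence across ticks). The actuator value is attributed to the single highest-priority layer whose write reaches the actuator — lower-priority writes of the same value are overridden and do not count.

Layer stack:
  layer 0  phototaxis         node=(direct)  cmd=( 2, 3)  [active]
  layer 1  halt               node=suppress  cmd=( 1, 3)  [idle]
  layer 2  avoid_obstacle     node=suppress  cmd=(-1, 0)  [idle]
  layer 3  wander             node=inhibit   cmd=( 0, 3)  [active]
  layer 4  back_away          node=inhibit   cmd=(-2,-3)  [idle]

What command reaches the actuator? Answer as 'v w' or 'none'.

none

[0] phototaxis on; wire := (2, 3)
[1] halt off; pass (2, 3)
[2] avoid_obstacle off; pass (2, 3)
[3] wander on (inhibit); wire := none
[4] back_away off; pass none
output none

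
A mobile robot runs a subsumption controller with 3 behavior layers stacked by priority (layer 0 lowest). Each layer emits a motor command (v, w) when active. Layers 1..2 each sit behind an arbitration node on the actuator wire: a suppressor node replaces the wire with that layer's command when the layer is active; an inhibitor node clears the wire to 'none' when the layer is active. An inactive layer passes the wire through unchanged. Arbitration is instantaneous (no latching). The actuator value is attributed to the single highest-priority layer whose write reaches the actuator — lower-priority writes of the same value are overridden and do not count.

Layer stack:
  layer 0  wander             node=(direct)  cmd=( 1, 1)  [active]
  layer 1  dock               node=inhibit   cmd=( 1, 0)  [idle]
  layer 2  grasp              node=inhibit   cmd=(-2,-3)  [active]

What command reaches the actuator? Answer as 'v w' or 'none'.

L0 wander: active, feeds wire = (1, 1)
L1 dock: idle → wire stays (1, 1)
L2 grasp: active, inhibitor → wire = none
actuator = none

none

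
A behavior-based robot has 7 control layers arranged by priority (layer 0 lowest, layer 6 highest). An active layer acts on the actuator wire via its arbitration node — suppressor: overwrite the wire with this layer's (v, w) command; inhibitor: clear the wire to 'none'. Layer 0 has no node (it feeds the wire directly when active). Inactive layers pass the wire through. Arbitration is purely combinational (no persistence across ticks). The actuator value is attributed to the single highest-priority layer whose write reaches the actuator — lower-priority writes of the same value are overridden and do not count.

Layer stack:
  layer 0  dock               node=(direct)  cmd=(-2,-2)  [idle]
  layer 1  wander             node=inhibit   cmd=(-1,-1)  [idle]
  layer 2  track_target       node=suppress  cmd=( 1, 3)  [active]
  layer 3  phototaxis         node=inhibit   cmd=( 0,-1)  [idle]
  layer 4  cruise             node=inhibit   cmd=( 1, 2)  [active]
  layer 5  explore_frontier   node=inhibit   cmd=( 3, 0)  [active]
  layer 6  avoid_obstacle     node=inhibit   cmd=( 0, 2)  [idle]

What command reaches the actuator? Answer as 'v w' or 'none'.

L0 dock: idle → wire = none
L1 wander: idle → wire stays none
L2 track_target: active, suppressor → wire = (1, 3)
L3 phototaxis: idle → wire stays (1, 3)
L4 cruise: active, inhibitor → wire = none
L5 explore_frontier: active, inhibitor → wire = none
L6 avoid_obstacle: idle → wire stays none
actuator = none

none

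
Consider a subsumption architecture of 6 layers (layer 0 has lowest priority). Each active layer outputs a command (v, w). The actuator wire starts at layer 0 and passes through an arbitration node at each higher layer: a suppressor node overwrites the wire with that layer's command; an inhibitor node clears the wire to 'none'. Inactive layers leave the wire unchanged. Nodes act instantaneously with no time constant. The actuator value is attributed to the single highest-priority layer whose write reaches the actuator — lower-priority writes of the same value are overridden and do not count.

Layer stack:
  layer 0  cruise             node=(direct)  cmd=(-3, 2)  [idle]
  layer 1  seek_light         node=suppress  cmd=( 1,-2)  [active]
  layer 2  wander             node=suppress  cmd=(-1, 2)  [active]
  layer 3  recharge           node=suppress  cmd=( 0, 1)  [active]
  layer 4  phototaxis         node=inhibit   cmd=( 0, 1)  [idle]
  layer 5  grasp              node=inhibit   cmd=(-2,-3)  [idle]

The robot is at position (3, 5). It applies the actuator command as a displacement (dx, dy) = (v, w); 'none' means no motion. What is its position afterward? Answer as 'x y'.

3 6

L0 cruise: idle → wire = none
L1 seek_light: active, suppressor → wire = (1, -2)
L2 wander: active, suppressor → wire = (-1, 2)
L3 recharge: active, suppressor → wire = (0, 1)
L4 phototaxis: idle → wire stays (0, 1)
L5 grasp: idle → wire stays (0, 1)
actuator = (0, 1)
position: (3, 5) + (0, 1) = (3, 6)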